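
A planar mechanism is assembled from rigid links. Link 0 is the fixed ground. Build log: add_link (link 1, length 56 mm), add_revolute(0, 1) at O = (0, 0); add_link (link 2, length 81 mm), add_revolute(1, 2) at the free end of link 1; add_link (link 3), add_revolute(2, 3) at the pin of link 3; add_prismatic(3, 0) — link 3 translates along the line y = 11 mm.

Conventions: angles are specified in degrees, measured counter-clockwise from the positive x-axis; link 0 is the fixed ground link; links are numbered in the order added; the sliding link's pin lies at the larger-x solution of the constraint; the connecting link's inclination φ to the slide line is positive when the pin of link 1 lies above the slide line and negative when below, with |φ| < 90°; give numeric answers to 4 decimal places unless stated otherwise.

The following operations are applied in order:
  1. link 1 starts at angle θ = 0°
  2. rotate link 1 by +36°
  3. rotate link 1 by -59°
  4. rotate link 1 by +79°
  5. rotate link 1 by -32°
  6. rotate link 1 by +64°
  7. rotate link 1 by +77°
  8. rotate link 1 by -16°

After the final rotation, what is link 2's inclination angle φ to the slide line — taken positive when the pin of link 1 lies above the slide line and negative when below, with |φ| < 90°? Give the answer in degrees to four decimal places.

geometry: r = 56 mm, L = 81 mm, e = 11 mm; θ starts at 0°
rotate link 1 by +36°: θ ← 0° +36° = 36°
rotate link 1 by -59°: θ ← 36° -59° = -23°
rotate link 1 by +79°: θ ← -23° +79° = 56°
rotate link 1 by -32°: θ ← 56° -32° = 24°
rotate link 1 by +64°: θ ← 24° +64° = 88°
rotate link 1 by +77°: θ ← 88° +77° = 165°
rotate link 1 by -16°: θ ← 165° -16° = 149°
h = r sin θ − e = 28.842132 − 11 = 17.842132
sin φ = h / L = 17.842132 / 81 = 0.22027324
φ = arcsin(0.22027324) = 12.725082°

12.7251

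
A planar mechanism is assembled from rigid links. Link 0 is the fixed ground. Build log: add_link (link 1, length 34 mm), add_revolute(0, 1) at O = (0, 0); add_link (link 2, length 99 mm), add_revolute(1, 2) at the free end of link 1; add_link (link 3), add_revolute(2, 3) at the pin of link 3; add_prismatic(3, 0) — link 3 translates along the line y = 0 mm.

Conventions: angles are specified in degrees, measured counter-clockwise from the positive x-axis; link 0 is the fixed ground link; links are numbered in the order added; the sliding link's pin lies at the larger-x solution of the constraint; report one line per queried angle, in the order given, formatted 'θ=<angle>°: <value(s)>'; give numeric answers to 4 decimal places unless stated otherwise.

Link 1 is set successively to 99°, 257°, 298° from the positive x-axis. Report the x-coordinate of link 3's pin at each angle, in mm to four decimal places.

geometry: r = 34 mm, L = 99 mm, e = 0 mm
θ=99°: crank pin P = (r cos θ, r sin θ) = (-5.318772, 33.581404)
θ=99°: h = r sin θ − e = 33.581404 − 0 = 33.581404
θ=99°: x = r cos θ + √(L² − h²) = -5.318772 + 93.130496 = 87.811724
θ=257°: crank pin P = (r cos θ, r sin θ) = (-7.648336, -33.128582)
θ=257°: h = r sin θ − e = -33.128582 − 0 = -33.128582
θ=257°: x = r cos θ + √(L² − h²) = -7.648336 + 93.292535 = 85.644199
θ=298°: crank pin P = (r cos θ, r sin θ) = (15.962033, -30.020218)
θ=298°: h = r sin θ − e = -30.020218 − 0 = -30.020218
θ=298°: x = r cos θ + √(L² − h²) = 15.962033 + 94.338680 = 110.300713

θ=99°: 87.8117
θ=257°: 85.6442
θ=298°: 110.3007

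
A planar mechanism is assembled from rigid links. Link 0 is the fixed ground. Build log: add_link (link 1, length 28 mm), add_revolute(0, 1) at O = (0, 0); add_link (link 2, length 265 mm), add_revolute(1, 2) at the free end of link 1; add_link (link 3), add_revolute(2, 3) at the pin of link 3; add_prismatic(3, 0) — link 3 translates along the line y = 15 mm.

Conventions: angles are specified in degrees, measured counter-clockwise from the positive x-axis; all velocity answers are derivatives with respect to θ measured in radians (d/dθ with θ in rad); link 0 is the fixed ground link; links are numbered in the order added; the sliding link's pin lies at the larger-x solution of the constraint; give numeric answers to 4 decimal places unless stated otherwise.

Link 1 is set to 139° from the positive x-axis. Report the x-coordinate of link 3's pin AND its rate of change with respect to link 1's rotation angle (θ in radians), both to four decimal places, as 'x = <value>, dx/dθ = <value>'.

geometry: r = 28 mm, L = 265 mm, e = 15 mm
crank pin P = (r cos θ, r sin θ) = (-21.131868, 18.369653)
h = r sin θ − e = 18.369653 − 15 = 3.369653
x = r cos θ + √(L² − h²) = -21.131868 + 264.978575 = 243.846707
dx/dθ = −r sin θ − h·r cos θ/√(L² − h²) (θ in radians; h = 3.369653) = -18.100925

x = 243.8467, dx/dθ = -18.1009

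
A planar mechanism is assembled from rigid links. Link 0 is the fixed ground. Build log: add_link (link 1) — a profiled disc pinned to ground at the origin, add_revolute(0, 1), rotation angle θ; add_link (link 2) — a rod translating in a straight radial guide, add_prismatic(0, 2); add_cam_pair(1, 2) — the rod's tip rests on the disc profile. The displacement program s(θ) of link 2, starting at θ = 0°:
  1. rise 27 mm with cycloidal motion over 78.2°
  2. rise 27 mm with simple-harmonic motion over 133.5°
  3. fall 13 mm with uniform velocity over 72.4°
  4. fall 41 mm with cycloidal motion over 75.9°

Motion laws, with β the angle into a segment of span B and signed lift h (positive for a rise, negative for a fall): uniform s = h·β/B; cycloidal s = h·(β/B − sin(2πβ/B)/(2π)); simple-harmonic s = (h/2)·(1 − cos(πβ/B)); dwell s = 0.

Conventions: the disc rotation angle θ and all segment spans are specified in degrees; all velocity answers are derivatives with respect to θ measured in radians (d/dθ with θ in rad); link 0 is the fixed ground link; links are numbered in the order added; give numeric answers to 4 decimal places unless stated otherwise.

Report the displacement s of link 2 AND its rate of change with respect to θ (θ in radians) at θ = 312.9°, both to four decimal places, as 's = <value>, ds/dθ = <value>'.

seg 1 [0°–78.2°] cycloidal, h=27: full span → s += 27 → s = 27.0000
seg 2 [78.2°–211.7°] simple-harmonic, h=27: full span → s += 27 → s = 54.0000
seg 3 [211.7°–284.1°] uniform, h=-13: full span → s += -13 → s = 41.0000
seg 4 [284.1°–360°] cycloidal, h=-41: θ=312.9° here. β=28.8, B=75.9. -41·(0.3794 − sin(2π·0.3794)/(2π)) = -11.0739 → s = 29.9261
velocity in seg [284.1°–360°] (cycloidal), θ in radians: β = 28.8° = 0.5027 rad, B = 75.9° = 1.3247 rad; ds/dθ = (h/B)(1 − cos(2πβ/B)) = ((-41)/1.3247)(1 − cos(2π·0.3794)) = -53.438279 mm/rad

s = 29.9261, ds/dθ = -53.4383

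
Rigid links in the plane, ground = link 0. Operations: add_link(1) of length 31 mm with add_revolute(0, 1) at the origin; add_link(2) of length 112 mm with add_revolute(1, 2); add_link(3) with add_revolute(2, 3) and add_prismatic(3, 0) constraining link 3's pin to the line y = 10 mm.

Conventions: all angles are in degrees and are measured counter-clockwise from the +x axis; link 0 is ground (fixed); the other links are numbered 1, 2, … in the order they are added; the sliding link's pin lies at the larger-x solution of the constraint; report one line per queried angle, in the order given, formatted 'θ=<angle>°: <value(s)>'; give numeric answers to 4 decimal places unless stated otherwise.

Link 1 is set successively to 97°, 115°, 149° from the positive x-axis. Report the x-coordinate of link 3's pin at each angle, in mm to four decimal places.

geometry: r = 31 mm, L = 112 mm, e = 10 mm
θ=97°: crank pin P = (r cos θ, r sin θ) = (-3.777950, 30.768931)
θ=97°: h = r sin θ − e = 30.768931 − 10 = 20.768931
θ=97°: x = r cos θ + √(L² − h²) = -3.777950 + 110.057492 = 106.279542
θ=115°: crank pin P = (r cos θ, r sin θ) = (-13.101166, 28.095541)
θ=115°: h = r sin θ − e = 28.095541 − 10 = 18.095541
θ=115°: x = r cos θ + √(L² − h²) = -13.101166 + 110.528509 = 97.427343
θ=149°: crank pin P = (r cos θ, r sin θ) = (-26.572186, 15.966180)
θ=149°: h = r sin θ − e = 15.966180 − 10 = 5.966180
θ=149°: x = r cos θ + √(L² − h²) = -26.572186 + 111.840979 = 85.268793

θ=97°: 106.2795
θ=115°: 97.4273
θ=149°: 85.2688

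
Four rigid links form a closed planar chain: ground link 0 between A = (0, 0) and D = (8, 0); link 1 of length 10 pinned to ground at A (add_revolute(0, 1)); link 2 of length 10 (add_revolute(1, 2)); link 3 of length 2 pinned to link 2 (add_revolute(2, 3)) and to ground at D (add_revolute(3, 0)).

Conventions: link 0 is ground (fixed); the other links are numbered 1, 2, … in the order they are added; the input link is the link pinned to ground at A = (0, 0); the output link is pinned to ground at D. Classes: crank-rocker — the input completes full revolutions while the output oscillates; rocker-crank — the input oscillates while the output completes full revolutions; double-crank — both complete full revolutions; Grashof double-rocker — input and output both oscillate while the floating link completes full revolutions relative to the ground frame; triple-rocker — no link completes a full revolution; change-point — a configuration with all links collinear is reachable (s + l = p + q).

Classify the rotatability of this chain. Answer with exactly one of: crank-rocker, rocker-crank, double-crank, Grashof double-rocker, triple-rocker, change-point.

lengths: ground=8, input=10, coupler=10, output=2
sorted: s=2 (shortest), l=10 (longest), p+q=18
s + l = 12 vs p + q = 18
s + l < p + q (Grashof) with shortest = output link → rocker-crank

rocker-crank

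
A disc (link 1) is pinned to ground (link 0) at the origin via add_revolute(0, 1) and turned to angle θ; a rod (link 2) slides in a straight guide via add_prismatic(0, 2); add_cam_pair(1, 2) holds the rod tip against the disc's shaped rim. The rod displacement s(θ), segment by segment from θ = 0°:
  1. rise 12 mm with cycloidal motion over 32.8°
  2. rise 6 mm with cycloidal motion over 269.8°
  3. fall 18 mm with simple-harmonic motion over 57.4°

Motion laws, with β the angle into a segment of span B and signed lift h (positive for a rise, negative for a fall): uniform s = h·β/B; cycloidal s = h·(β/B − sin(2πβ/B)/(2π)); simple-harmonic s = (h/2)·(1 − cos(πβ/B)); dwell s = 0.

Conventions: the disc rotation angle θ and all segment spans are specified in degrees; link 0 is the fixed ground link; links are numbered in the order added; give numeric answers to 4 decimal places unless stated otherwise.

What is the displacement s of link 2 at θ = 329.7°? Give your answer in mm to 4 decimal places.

segment 1 (0° to 32.8°, cycloidal, h = 12) is passed completely: s = 0.0000 + (12) = 12.0000
segment 2 (32.8° to 302.6°, cycloidal, h = 6) is passed completely: s = 12.0000 + (6) = 18.0000
θ = 329.7° falls in segment 3 (302.6° to 360°, simple-harmonic, h = -18): β = 329.7 − 302.6 = 27.1°, B = 57.4°; Δs = -18/2·(1 − cos(π·0.4721)) = -8.2129; s = 18.0000 − 8.2129 = 9.7871

9.7871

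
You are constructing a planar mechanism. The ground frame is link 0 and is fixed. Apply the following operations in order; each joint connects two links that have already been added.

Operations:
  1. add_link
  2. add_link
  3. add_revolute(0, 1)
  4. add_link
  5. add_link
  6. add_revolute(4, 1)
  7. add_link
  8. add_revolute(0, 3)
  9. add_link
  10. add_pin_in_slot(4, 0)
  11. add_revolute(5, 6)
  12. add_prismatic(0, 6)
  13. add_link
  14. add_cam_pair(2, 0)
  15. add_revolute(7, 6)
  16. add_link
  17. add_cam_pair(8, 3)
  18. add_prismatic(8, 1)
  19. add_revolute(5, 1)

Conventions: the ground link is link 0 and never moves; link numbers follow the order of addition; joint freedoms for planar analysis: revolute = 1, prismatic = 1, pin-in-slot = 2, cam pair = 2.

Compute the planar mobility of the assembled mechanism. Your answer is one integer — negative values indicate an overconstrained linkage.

(L,J1,J2)=(1,0,0); link0 fixed
link1: (2,0,0)
link2: (3,0,0)
R 0-1 [J1]: (3,1,0)
link3: (4,1,0)
link4: (5,1,0)
R 4-1 [J1]: (5,2,0)
link5: (6,2,0)
R 0-3 [J1]: (6,3,0)
link6: (7,3,0)
PS 4-0 [J2]: (7,3,1)
R 5-6 [J1]: (7,4,1)
P 0-6 [J1]: (7,5,1)
link7: (8,5,1)
C 2-0 [J2]: (8,5,2)
R 7-6 [J1]: (8,6,2)
link8: (9,6,2)
C 8-3 [J2]: (9,6,3)
P 8-1 [J1]: (9,7,3)
R 5-1 [J1]: (9,8,3)
Grübler: 3·8 − 2·8 − 3 = 5

M = 5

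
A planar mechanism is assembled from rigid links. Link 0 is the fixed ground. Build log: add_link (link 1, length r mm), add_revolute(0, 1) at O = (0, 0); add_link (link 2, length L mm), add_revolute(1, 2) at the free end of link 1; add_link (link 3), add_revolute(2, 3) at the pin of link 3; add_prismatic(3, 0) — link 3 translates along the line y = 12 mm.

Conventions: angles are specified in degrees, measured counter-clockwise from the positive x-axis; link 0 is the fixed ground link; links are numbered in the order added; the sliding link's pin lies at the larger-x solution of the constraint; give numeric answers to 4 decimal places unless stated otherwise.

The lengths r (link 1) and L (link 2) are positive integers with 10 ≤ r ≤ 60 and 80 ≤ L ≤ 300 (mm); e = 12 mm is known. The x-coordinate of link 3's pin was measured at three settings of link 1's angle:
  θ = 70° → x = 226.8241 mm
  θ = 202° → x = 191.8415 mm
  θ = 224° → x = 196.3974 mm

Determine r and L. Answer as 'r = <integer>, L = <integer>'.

constraint per measurement: (x − r cos θ)² + (r sin θ − e)² = L²
subtracting the θ₁ and θ₂ equations cancels the r² and L² terms:
r = (x₁² − x₂²) / (2[(x₁cos θ₁ + e sin θ₁) − (x₂cos θ₂ + e sin θ₂)]) = 27.0000 → r = 27
L² = (x₁ − r cos θ₁)² + (r sin θ₁ − e)² = 47524.0173 → L = 218.0000 → L = 218
check at θ₃=224°: x = 196.3974 (printed 196.3974) ✓

r = 27, L = 218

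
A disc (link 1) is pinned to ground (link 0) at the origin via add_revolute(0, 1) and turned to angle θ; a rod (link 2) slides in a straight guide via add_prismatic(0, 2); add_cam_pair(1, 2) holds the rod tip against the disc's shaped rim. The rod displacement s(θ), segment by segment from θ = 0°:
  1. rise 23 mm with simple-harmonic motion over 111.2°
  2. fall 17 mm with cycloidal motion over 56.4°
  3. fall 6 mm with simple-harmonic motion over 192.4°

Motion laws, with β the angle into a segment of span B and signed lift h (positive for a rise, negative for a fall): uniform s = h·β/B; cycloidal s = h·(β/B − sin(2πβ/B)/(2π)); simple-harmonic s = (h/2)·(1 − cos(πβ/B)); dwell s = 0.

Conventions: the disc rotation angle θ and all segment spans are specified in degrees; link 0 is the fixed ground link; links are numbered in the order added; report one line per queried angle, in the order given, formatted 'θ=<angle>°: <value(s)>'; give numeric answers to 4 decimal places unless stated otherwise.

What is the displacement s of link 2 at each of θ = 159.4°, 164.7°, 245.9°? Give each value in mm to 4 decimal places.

segment 1 (0° to 111.2°, simple-harmonic, h = 23) is passed completely: s = 0.0000 + (23) = 23.0000
θ = 159.4° falls in segment 2 (111.2° to 167.6°, cycloidal, h = -17): β = 159.4 − 111.2 = 48.2°, B = 56.4°; Δs = -17·(0.8546 − sin(2π·0.8546)/(2π)) = -16.6703; s = 23.0000 − 16.6703 = 6.3297
θ = 164.7° falls in segment 2 (111.2° to 167.6°, cycloidal, h = -17): β = 164.7 − 111.2 = 53.5°, B = 56.4°; Δs = -17·(0.9486 − sin(2π·0.9486)/(2π)) = -16.9849; s = 23.0000 − 16.9849 = 6.0151
segment 2 (111.2° to 167.6°, cycloidal, h = -17) is passed completely: s = 23.0000 + (-17) = 6.0000
θ = 245.9° falls in segment 3 (167.6° to 360°, simple-harmonic, h = -6): β = 245.9 − 167.6 = 78.3°, B = 192.4°; Δs = -6/2·(1 − cos(π·0.4070)) = -2.1356; s = 6.0000 − 2.1356 = 3.8644

θ=159.4°: 6.3297
θ=164.7°: 6.0151
θ=245.9°: 3.8644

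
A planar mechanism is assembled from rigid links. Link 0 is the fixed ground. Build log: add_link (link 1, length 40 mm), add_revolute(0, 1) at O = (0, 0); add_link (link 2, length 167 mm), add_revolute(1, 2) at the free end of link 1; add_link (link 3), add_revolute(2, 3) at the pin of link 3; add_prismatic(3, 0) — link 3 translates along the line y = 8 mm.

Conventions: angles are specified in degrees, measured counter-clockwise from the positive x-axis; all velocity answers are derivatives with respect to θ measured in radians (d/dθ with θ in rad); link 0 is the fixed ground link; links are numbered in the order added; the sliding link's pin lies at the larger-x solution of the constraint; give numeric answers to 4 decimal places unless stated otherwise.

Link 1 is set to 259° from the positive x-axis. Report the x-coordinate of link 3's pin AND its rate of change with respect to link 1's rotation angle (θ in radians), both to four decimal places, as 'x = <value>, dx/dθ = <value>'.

geometry: r = 40 mm, L = 167 mm, e = 8 mm
crank pin P = (r cos θ, r sin θ) = (-7.632360, -39.265087)
h = r sin θ − e = -39.265087 − 8 = -47.265087
x = r cos θ + √(L² − h²) = -7.632360 + 160.171819 = 152.539459
dx/dθ = −r sin θ − h·r cos θ/√(L² − h²) (θ in radians; h = -47.265087) = 37.012855

x = 152.5395, dx/dθ = 37.0129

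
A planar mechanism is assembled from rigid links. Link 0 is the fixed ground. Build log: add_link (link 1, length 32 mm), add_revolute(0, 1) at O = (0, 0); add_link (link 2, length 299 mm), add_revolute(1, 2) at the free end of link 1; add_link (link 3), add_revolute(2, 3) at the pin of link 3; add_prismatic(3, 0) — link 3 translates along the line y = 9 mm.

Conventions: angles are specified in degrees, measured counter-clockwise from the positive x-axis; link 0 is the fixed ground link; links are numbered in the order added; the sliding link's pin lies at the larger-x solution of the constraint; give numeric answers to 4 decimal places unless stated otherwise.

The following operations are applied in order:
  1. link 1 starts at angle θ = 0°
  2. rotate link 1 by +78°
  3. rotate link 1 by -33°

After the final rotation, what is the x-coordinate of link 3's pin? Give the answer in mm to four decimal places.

geometry: r = 32 mm, L = 299 mm, e = 9 mm; θ starts at 0°
rotate link 1 by +78°: θ ← 0° +78° = 78°
rotate link 1 by -33°: θ ← 78° -33° = 45°
crank pin P = (r cos θ, r sin θ) = (22.627417, 22.627417)
h = r sin θ − e = 22.627417 − 9 = 13.627417
x = r cos θ + √(L² − h²) = 22.627417 + 298.689293 = 321.316710

321.3167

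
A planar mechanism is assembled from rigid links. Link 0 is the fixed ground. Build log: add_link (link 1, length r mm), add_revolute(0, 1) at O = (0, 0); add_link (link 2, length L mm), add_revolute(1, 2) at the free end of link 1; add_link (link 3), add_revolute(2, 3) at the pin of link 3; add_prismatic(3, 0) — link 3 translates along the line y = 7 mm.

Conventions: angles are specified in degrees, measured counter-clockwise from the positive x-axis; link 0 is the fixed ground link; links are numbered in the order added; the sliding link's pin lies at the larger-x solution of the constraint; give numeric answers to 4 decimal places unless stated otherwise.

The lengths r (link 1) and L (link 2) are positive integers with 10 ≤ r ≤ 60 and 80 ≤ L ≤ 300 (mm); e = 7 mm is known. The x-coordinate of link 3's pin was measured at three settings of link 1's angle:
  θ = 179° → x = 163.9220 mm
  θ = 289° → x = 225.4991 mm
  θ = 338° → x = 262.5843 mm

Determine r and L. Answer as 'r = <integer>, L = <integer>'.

constraint per measurement: (x − r cos θ)² + (r sin θ − e)² = L²
subtracting the θ₁ and θ₂ equations cancels the r² and L² terms:
r = (x₁² − x₂²) / (2[(x₁cos θ₁ + e sin θ₁) − (x₂cos θ₂ + e sin θ₂)]) = 52.0000 → r = 52
L² = (x₁ − r cos θ₁)² + (r sin θ₁ − e)² = 46656.0083 → L = 216.0000 → L = 216
check at θ₃=338°: x = 262.5843 (printed 262.5843) ✓

r = 52, L = 216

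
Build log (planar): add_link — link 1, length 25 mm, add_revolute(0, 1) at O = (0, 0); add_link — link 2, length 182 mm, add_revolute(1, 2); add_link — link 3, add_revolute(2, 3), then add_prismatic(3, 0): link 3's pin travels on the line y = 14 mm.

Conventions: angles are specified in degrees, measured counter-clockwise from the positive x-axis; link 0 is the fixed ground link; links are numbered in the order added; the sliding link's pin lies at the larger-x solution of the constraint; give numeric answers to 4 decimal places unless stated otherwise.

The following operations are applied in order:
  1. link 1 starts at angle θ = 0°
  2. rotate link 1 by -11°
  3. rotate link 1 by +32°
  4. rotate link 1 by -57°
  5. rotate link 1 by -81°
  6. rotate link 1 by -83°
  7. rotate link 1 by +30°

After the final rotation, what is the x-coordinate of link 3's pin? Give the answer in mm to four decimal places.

geometry: r = 25 mm, L = 182 mm, e = 14 mm; θ starts at 0°
rotate link 1 by -11°: θ ← 0° -11° = -11°
rotate link 1 by +32°: θ ← -11° +32° = 21°
rotate link 1 by -57°: θ ← 21° -57° = -36°
rotate link 1 by -81°: θ ← -36° -81° = -117°
rotate link 1 by -83°: θ ← -117° -83° = -200°
rotate link 1 by +30°: θ ← -200° +30° = -170°
crank pin P = (r cos θ, r sin θ) = (-24.620194, -4.341204)
h = r sin θ − e = -4.341204 − 14 = -18.341204
x = r cos θ + √(L² − h²) = -24.620194 + 181.073466 = 156.453273

156.4533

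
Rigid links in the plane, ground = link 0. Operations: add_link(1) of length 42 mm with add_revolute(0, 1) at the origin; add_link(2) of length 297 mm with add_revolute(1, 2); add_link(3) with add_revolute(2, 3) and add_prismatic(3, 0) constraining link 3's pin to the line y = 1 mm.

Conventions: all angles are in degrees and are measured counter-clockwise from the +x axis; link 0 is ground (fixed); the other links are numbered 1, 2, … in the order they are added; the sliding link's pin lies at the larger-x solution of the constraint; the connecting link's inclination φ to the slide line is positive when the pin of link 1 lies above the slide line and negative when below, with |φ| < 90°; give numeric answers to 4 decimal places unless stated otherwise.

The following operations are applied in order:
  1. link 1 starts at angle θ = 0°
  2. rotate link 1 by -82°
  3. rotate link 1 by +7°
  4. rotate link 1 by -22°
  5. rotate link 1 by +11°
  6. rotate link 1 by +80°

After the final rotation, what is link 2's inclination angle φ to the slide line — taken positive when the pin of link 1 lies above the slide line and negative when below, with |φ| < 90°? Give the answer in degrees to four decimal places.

geometry: r = 42 mm, L = 297 mm, e = 1 mm; θ starts at 0°
rotate link 1 by -82°: θ ← 0° -82° = -82°
rotate link 1 by +7°: θ ← -82° +7° = -75°
rotate link 1 by -22°: θ ← -75° -22° = -97°
rotate link 1 by +11°: θ ← -97° +11° = -86°
rotate link 1 by +80°: θ ← -86° +80° = -6°
h = r sin θ − e = -4.390195 − 1 = -5.390195
sin φ = h / L = -5.390195 / 297 = -0.01814881
φ = arcsin(-0.01814881) = -1.039907°

-1.0399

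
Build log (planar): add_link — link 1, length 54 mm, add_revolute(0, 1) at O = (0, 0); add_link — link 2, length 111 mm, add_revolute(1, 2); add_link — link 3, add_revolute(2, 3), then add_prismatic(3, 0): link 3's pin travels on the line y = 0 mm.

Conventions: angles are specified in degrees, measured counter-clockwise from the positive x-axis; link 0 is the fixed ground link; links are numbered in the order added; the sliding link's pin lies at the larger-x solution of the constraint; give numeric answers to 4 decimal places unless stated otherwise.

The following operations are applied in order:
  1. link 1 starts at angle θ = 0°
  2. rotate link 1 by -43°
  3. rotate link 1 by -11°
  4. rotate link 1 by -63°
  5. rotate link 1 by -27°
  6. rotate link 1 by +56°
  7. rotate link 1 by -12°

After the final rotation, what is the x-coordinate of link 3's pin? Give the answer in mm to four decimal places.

geometry: r = 54 mm, L = 111 mm, e = 0 mm; θ starts at 0°
rotate link 1 by -43°: θ ← 0° -43° = -43°
rotate link 1 by -11°: θ ← -43° -11° = -54°
rotate link 1 by -63°: θ ← -54° -63° = -117°
rotate link 1 by -27°: θ ← -117° -27° = -144°
rotate link 1 by +56°: θ ← -144° +56° = -88°
rotate link 1 by -12°: θ ← -88° -12° = -100°
crank pin P = (r cos θ, r sin θ) = (-9.377002, -53.179619)
h = r sin θ − e = -53.179619 − 0 = -53.179619
x = r cos θ + √(L² − h²) = -9.377002 + 97.431659 = 88.054657

88.0547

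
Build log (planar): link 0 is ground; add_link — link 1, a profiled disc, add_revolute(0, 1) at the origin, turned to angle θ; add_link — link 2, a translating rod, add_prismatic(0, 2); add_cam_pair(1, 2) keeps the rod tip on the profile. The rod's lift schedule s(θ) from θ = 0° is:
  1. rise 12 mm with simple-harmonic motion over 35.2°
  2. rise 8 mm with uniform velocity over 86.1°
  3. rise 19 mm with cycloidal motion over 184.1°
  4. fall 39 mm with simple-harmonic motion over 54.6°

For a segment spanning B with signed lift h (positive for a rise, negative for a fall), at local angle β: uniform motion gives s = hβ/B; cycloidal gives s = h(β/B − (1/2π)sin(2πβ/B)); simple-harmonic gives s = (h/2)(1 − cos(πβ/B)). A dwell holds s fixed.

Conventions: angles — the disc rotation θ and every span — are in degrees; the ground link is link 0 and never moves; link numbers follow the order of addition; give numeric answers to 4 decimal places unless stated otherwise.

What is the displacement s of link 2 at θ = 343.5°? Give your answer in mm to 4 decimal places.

seg 1 [0°–35.2°] simple-harmonic, h=12: full span → s += 12 → s = 12.0000
seg 2 [35.2°–121.3°] uniform, h=8: full span → s += 8 → s = 20.0000
seg 3 [121.3°–305.4°] cycloidal, h=19: full span → s += 19 → s = 39.0000
seg 4 [305.4°–360°] simple-harmonic, h=-39: θ=343.5° here. β=38.1, B=54.6. -39/2·(1 − cos(π·0.6978)) = -30.8526 → s = 8.1474

8.1474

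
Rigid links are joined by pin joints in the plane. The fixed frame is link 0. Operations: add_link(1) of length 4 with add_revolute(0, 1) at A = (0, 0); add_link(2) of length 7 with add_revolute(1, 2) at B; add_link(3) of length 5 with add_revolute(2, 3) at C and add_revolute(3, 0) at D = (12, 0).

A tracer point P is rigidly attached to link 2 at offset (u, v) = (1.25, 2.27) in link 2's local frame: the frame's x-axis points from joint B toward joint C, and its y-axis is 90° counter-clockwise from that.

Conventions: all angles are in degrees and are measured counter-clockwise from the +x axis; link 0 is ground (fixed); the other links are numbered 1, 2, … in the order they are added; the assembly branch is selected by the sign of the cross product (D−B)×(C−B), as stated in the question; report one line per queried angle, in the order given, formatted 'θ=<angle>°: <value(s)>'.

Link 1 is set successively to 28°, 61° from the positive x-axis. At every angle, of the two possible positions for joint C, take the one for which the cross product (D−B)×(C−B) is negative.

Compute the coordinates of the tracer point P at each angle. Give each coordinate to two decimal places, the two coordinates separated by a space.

A=(0,0), D=(12.00,0)
θ=28°: B = A + 4.00·(cos28°, sin28°) = (3.5318, 1.8779)
θ=28°: |BD| = 8.6739
θ=28°: circle(B,7.00) ∩ circle(D,5.00): a=5.7204, h=4.0345
θ=28°:   candidates: C₊=(9.9900,4.5782) cross=34.995; C₋=(8.2431,-3.2993) cross=-34.995
θ=28°:   branch - wants cross < 0 → take C=(8.2431,-3.2993) (cross=-34.995)
θ=28°: ex = (C−B)/|BC| = (0.6730,-0.7396); ey = (0.7396,0.6730)
θ=28°: P = B + 1.25·ex + 2.27·ey = (6.0520,2.4812)
θ=61°: B = A + 4.00·(cos61°, sin61°) = (1.9392, 3.4985)
θ=61°: |BD| = 10.6517
θ=61°: circle(B,7.00) ∩ circle(D,5.00): a=6.4524, h=2.7141
θ=61°:   candidates: C₊=(8.9251,3.9427) cross=28.910; C₋=(7.1423,-1.1843) cross=-28.910
θ=61°:   branch - wants cross < 0 → take C=(7.1423,-1.1843) (cross=-28.910)
θ=61°: ex = (C−B)/|BC| = (0.7433,-0.6690); ey = (0.6690,0.7433)
θ=61°: P = B + 1.25·ex + 2.27·ey = (4.3869,4.3495)

θ=28°: 6.05 2.48
θ=61°: 4.39 4.35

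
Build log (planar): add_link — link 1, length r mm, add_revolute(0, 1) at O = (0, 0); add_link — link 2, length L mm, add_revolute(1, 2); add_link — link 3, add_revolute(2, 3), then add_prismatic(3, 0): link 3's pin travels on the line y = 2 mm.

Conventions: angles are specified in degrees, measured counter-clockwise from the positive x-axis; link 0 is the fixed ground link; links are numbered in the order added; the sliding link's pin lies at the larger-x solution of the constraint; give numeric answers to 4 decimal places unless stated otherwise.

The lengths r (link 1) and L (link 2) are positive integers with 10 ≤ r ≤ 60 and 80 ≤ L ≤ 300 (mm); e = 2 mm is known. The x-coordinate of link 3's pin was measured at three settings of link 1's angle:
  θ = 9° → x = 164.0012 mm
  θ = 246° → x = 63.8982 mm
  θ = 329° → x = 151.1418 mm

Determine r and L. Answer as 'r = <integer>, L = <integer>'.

constraint per measurement: (x − r cos θ)² + (r sin θ − e)² = L²
subtracting the θ₁ and θ₂ equations cancels the r² and L² terms:
r = (x₁² − x₂²) / (2[(x₁cos θ₁ + e sin θ₁) − (x₂cos θ₂ + e sin θ₂)]) = 60.0000 → r = 60
L² = (x₁ − r cos θ₁)² + (r sin θ₁ − e)² = 11025.0006 → L = 105.0000 → L = 105
check at θ₃=329°: x = 151.1418 (printed 151.1418) ✓

r = 60, L = 105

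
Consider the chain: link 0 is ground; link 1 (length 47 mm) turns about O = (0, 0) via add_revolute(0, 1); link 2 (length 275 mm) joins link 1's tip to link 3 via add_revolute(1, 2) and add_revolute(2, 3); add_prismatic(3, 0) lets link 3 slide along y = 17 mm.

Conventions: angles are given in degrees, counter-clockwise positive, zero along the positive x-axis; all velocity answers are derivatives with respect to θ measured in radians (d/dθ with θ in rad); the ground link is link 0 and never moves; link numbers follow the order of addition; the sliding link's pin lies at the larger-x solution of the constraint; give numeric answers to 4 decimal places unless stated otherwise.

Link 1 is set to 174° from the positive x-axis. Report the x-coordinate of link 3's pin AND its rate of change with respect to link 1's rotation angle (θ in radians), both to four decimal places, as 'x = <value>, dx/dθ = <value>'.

geometry: r = 47 mm, L = 275 mm, e = 17 mm
crank pin P = (r cos θ, r sin θ) = (-46.742529, 4.912838)
h = r sin θ − e = 4.912838 − 17 = -12.087162
x = r cos θ + √(L² − h²) = -46.742529 + 274.734236 = 227.991707
dx/dθ = −r sin θ − h·r cos θ/√(L² − h²) (θ in radians; h = -12.087162) = -6.969314

x = 227.9917, dx/dθ = -6.9693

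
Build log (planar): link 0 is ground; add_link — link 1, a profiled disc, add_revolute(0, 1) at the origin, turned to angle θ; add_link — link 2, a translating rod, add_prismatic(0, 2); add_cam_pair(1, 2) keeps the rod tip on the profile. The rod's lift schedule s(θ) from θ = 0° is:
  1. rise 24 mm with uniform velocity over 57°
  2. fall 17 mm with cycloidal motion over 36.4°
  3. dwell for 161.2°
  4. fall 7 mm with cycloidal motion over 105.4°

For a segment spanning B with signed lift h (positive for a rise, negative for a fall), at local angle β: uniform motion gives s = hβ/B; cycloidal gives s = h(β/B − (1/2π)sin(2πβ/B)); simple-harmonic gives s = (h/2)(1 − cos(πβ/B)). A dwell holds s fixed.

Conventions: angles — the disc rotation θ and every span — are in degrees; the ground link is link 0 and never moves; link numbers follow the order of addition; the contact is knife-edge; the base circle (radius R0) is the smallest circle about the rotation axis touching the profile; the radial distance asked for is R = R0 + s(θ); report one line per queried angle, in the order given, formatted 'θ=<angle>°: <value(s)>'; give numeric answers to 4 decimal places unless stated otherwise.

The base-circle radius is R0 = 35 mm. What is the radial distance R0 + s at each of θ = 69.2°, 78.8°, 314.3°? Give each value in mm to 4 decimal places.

seg 1 [0°–57°] uniform, h=24: full span → s += 24 → s = 24.0000
seg 2 [57°–93.4°] cycloidal, h=-17: θ=69.2° here. β=12.2, B=36.4. -17·(0.3352 − sin(2π·0.3352)/(2π)) = -3.3704 → s = 20.6296
seg 2 [57°–93.4°] cycloidal, h=-17: θ=78.8° here. β=21.8, B=36.4. -17·(0.5989 − sin(2π·0.5989)/(2π)) = -11.7565 → s = 12.2435
seg 2 [57°–93.4°] cycloidal, h=-17: full span → s += -17 → s = 7.0000
seg 3 [93.4°–254.6°] dwell: s stays 7.0000
seg 4 [254.6°–360°] cycloidal, h=-7: θ=314.3° here. β=59.7, B=105.4. -7·(0.5664 − sin(2π·0.5664)/(2π)) = -4.4164 → s = 2.5836
θ=69.2°: R = R0 + s = 35 + 20.6296 = 55.6296
θ=78.8°: R = R0 + s = 35 + 12.2435 = 47.2435
θ=314.3°: R = R0 + s = 35 + 2.5836 = 37.5836

θ=69.2°: 55.6296
θ=78.8°: 47.2435
θ=314.3°: 37.5836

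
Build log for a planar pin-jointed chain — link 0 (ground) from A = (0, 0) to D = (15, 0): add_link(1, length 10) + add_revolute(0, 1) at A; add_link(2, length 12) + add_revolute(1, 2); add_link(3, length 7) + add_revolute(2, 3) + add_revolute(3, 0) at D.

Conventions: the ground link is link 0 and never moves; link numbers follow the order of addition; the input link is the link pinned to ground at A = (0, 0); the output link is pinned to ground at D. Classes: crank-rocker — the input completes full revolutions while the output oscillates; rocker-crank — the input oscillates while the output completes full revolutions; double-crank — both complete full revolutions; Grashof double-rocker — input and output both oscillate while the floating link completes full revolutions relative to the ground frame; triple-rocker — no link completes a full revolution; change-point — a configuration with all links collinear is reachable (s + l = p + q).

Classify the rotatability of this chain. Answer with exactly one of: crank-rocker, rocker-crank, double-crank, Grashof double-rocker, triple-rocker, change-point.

lengths: ground=15, input=10, coupler=12, output=7
sorted: s=7 (shortest), l=15 (longest), p+q=22
s + l = 22 vs p + q = 22
s + l = p + q → change-point (collinear configuration reachable)

change-point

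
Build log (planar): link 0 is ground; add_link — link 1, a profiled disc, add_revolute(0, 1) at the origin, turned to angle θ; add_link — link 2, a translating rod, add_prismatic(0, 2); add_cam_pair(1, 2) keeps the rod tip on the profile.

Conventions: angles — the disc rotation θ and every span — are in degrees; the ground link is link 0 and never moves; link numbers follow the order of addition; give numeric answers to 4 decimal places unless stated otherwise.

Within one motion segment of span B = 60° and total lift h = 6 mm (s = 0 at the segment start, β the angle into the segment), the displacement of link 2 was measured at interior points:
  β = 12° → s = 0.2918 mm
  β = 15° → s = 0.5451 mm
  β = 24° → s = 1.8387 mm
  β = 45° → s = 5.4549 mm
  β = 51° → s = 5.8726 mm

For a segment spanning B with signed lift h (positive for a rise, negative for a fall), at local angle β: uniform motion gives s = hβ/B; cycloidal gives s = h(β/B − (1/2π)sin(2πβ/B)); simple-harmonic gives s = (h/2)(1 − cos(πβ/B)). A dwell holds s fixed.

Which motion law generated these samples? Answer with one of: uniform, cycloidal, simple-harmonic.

candidates at β/B = r: uniform s = h·r (linear in β); cycloidal s = h·(r − sin(2πr)/(2π)); simple-harmonic s = (h/2)(1 − cos(πr))
β=12°: printed 0.2918 | uniform 1.2000, cycloidal 0.2918, simple-harmonic 0.5729
β=15°: printed 0.5451 | uniform 1.5000, cycloidal 0.5451, simple-harmonic 0.8787
β=24°: printed 1.8387 | uniform 2.4000, cycloidal 1.8387, simple-harmonic 2.0729
β=45°: printed 5.4549 | uniform 4.5000, cycloidal 5.4549, simple-harmonic 5.1213
β=51°: printed 5.8726 | uniform 5.1000, cycloidal 5.8726, simple-harmonic 5.6730
only one law matches every sample → cycloidal

cycloidal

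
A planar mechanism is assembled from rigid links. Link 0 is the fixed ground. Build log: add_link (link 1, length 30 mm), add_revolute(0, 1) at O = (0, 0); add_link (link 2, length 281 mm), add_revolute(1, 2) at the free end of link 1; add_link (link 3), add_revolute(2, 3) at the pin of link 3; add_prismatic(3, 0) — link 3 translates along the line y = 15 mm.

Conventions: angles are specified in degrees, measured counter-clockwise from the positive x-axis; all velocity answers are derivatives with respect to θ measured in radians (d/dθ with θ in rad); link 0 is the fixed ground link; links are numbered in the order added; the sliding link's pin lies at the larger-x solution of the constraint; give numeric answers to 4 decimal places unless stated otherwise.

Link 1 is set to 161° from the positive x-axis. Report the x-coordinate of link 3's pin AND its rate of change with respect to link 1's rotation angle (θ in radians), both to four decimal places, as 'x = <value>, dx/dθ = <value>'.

geometry: r = 30 mm, L = 281 mm, e = 15 mm
crank pin P = (r cos θ, r sin θ) = (-28.365557, 9.767045)
h = r sin θ − e = 9.767045 − 15 = -5.232955
x = r cos θ + √(L² − h²) = -28.365557 + 280.951270 = 252.585713
dx/dθ = −r sin θ − h·r cos θ/√(L² − h²) (θ in radians; h = -5.232955) = -10.295377

x = 252.5857, dx/dθ = -10.2954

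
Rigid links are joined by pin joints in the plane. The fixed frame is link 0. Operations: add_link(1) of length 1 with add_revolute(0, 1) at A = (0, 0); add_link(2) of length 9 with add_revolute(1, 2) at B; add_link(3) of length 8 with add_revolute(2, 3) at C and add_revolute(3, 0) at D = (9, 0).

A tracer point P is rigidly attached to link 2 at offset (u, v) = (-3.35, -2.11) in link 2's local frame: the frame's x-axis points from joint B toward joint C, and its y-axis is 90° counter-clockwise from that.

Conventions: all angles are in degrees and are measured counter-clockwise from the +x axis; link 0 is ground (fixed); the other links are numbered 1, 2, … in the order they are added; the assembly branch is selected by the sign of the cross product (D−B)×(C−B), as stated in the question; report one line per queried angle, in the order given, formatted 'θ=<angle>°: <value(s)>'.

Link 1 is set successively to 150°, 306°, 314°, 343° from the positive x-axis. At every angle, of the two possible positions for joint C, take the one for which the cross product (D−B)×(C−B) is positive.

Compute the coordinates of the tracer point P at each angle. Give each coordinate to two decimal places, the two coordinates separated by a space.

A=(0,0), D=(9.00,0)
θ=150°: B = A + 1.00·(cos150°, sin150°) = (-0.8660, 0.5000)
θ=150°: |BD| = 9.8787
θ=150°: circle(B,9.00) ∩ circle(D,8.00): a=5.7998, h=6.8820
θ=150°:   candidates: C₊=(5.2747,7.0797) cross=67.986; C₋=(4.5780,-6.6668) cross=-67.986
θ=150°:   branch + wants cross > 0 → take C=(5.2747,7.0797) (cross=67.986)
θ=150°: ex = (C−B)/|BC| = (0.6823,0.7311); ey = (-0.7311,0.6823)
θ=150°: P = B + -3.35·ex + -2.11·ey = (-1.6092,-3.3887)
θ=306°: B = A + 1.00·(cos306°, sin306°) = (0.5878, -0.8090)
θ=306°: |BD| = 8.4510
θ=306°: circle(B,9.00) ∩ circle(D,8.00): a=5.2313, h=7.3235
θ=306°:   candidates: C₊=(5.0940,6.9816) cross=61.891; C₋=(6.4961,-7.5981) cross=-61.891
θ=306°:   branch + wants cross > 0 → take C=(5.0940,6.9816) (cross=61.891)
θ=306°: ex = (C−B)/|BC| = (0.5007,0.8656); ey = (-0.8656,0.5007)
θ=306°: P = B + -3.35·ex + -2.11·ey = (0.7369,-4.7653)
θ=314°: B = A + 1.00·(cos314°, sin314°) = (0.6947, -0.7193)
θ=314°: |BD| = 8.3364
θ=314°: circle(B,9.00) ∩ circle(D,8.00): a=5.1878, h=7.3543
θ=314°:   candidates: C₊=(5.2286,7.0552) cross=61.309; C₋=(6.4977,-7.5986) cross=-61.309
θ=314°:   branch + wants cross > 0 → take C=(5.2286,7.0552) (cross=61.309)
θ=314°: ex = (C−B)/|BC| = (0.5038,0.8638); ey = (-0.8638,0.5038)
θ=314°: P = B + -3.35·ex + -2.11·ey = (0.8297,-4.6762)
θ=343°: B = A + 1.00·(cos343°, sin343°) = (0.9563, -0.2924)
θ=343°: |BD| = 8.0490
θ=343°: circle(B,9.00) ∩ circle(D,8.00): a=5.0805, h=7.4289
θ=343°:   candidates: C₊=(5.7636,7.3161) cross=59.795; C₋=(6.3033,-7.5318) cross=-59.795
θ=343°:   branch + wants cross > 0 → take C=(5.7636,7.3161) (cross=59.795)
θ=343°: ex = (C−B)/|BC| = (0.5341,0.8454); ey = (-0.8454,0.5341)
θ=343°: P = B + -3.35·ex + -2.11·ey = (0.9507,-4.2515)

θ=150°: -1.61 -3.39
θ=306°: 0.74 -4.77
θ=314°: 0.83 -4.68
θ=343°: 0.95 -4.25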